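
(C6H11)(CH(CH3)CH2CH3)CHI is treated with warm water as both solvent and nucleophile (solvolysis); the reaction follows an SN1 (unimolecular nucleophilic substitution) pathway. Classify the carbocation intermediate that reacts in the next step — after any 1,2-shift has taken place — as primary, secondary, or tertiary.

tertiary

Step 1: Unassisted departure of I⁻ (taking the C–I bonding pair) generates a secondary carbocation.
Step 2: A 1,2-hydride shift from the adjacent sec-butyl carbon moves the positive charge from the secondary centre to an adjacent carbon, generating a more stable tertiary carbocation.
The cation rearranges from secondary to tertiary via a 1,2-hydride shift from the adjacent sec-butyl carbon; the tertiary cation is what reacts next.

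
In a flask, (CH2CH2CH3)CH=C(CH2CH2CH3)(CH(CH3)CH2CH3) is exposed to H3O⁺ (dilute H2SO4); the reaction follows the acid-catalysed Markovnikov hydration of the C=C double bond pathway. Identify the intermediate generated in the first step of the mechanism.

Step 1: Protonation of the alkene by H3O⁺: the π bond acts as the nucleophile and picks up H⁺, giving the more stable (Markovnikov) tertiary carbocation. H2O is released.
After step 1 the species present is a tertiary carbocation.

tertiary carbocation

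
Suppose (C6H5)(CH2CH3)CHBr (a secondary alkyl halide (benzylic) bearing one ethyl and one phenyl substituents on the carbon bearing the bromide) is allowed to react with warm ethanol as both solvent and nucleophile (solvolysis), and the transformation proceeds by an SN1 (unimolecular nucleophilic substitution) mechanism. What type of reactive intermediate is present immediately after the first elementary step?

secondary carbocation

Step 1: Ionisation: the C–Br σ-bond cleaves heterolytically; both bonding electrons depart with Br⁻, leaving a secondary carbocation at the α-carbon.
After step 1 the species present is a secondary carbocation.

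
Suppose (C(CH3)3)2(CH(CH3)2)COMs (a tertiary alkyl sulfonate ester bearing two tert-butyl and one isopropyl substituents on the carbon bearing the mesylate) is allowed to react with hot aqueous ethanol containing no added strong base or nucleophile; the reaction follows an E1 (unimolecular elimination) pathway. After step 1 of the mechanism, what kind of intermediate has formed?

tertiary carbocation

Step 1: Rate-determining heterolysis of the C–O bond gives MsO⁻ and a tertiary carbocation.
After step 1 the species present is a tertiary carbocation.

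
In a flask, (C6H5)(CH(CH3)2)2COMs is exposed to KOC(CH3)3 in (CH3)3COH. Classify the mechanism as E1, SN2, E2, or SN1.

E2

Conditions: a strong/bulky base with a tertiary substrate bearing a β-hydrogen.
These conditions are the textbook signature of the E2 pathway.
A strong (often hindered) base removes a β-H in concert with loss of the leaving group — bimolecular elimination.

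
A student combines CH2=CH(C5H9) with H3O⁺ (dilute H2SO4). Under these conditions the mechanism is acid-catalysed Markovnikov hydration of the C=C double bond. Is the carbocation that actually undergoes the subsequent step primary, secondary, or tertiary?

tertiary

Step 1: The π electrons of the C=C bond attack a proton of H3O⁺; Markovnikov addition places the new C–H on the less-substituted alkene carbon, so the positive charge ends up on the more-substituted carbon — a secondary carbocation. H2O is released.
Step 2: A hydride (H with its bonding pair) migrates from the adjacent cyclopentyl carbon to the cationic centre — a 1,2-hydride shift — upgrading the secondary cation to a tertiary one.
The cation rearranges from secondary to tertiary via a 1,2-hydride shift from the adjacent cyclopentyl carbon; the tertiary cation is what reacts next.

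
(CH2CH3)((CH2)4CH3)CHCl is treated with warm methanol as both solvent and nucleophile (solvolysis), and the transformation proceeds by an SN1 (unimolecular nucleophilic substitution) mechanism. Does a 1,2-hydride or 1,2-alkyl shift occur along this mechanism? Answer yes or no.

The first-formed carbocation is secondary.
No single 1,2-shift to an adjacent carbon would produce a more-substituted cation than the one already present, so no rearrangement occurs.

no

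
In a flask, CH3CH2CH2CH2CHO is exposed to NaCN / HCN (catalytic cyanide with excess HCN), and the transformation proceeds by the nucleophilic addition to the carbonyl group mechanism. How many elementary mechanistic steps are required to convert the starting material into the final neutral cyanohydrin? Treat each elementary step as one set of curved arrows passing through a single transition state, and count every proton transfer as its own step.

2

Step 1: A lone pair / filled orbital on CN⁻ attacks the electrophilic carbonyl carbon; the π(C=O) electrons shift onto oxygen, producing a tetrahedral alkoxide intermediate.
Step 2: The alkoxide is protonated in situ by undissociated HCN, yielding a cyanohydrin; the CN⁻ so formed carries on the cycle.
Total: 2 elementary steps.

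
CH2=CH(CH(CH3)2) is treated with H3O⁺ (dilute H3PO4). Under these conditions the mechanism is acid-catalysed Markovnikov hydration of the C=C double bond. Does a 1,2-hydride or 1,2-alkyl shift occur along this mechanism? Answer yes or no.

The first-formed carbocation is secondary.
The adjacent isopropyl carbon already bears 2 other carbon substituents and has a hydrogen to migrate; after a 1,2-hydride shift from that carbon the positive charge sits on a tertiary centre.
Tertiary is more stable than secondary, so the shift occurs.

yes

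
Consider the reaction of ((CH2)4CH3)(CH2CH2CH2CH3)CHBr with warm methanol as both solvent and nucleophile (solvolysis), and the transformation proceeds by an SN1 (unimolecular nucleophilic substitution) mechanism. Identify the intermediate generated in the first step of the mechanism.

Step 1: The C–Br bond breaks with both electrons going to the bromide; Br⁻ leaves and a secondary carbocation remains.
After step 1 the species present is a secondary carbocation.

secondary carbocation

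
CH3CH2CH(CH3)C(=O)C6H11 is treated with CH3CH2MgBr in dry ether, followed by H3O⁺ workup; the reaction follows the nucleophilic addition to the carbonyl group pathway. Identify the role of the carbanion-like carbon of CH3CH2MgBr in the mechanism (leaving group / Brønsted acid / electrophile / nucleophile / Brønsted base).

Step 1: Nucleophilic addition: the carbanion-like carbon of CH3CH2MgBr adds to the carbonyl carbon, pushing the π(C=O) electron pair onto oxygen and giving a tetrahedral alkoxide.
The carbanion-like carbon of CH3CH2MgBr donates an electron pair to form a new σ-bond to carbon — it is the nucleophile.

nucleophile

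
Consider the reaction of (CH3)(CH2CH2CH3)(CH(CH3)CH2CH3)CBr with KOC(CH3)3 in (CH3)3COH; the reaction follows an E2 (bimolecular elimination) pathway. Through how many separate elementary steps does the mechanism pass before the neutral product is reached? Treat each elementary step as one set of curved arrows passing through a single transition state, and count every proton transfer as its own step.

Step 1: The strong base (CH3)3CO⁻ removes a β-hydrogen; in the same concerted event the electrons of the breaking C–H bond form the new π(C=C) bond and the C–Br σ-bond breaks, expelling Br⁻. Anti-periplanar geometry; one transition state.
Total: 1 elementary step.

1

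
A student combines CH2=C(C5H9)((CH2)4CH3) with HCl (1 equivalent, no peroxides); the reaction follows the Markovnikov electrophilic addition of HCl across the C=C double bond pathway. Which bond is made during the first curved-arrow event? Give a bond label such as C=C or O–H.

Step 1: Electrophilic addition begins with the π(C=C) electrons forming a bond to the proton of HCl. Following Markovnikov's rule, the resulting cation is tertiary. The H–Cl bond breaks heterolytically, releasing Cl⁻.
The bond formed in this step is the C–H bond.

C–H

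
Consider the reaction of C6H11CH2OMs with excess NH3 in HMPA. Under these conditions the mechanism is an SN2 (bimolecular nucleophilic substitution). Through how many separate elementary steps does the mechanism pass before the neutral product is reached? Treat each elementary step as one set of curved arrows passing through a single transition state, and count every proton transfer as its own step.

Step 1: A lone pair on the N of NH3 attacks the α-carbon from the back side while the C–O bond breaks; both bonding electrons leave with MsO⁻. The product of this concerted step is an alkylammonium ion.
Step 2: A second equivalent of NH3 removes a proton from the N, giving the neutral product.
Total: 2 elementary steps.

2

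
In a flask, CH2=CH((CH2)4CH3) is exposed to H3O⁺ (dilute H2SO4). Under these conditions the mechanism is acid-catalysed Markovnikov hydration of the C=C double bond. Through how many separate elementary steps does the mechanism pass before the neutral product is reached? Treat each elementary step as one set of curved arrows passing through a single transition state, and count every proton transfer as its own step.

Step 1: Protonation of the alkene by H3O⁺: the π bond acts as the nucleophile and picks up H⁺, giving the more stable (Markovnikov) secondary carbocation. H2O is released.
(No 1,2-shift: no single shift to an adjacent carbon would give a more stable cation.)
Step 2: Water acts as the nucleophile: an oxygen lone pair bonds to the cationic carbon, giving an oxonium-ion intermediate.
Step 3: H2O removes a proton from the oxonium oxygen, regenerating H3O⁺ and giving the neutral alcohol.
Total: 3 elementary steps.

3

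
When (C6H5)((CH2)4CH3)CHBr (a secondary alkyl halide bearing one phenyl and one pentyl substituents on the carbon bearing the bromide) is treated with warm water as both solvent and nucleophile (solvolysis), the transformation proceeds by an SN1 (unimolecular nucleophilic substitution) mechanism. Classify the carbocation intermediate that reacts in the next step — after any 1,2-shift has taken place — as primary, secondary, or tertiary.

secondary

Step 1: Ionisation: the C–Br σ-bond cleaves heterolytically; both bonding electrons depart with Br⁻, leaving a secondary carbocation at the α-carbon.
No single 1,2-shift to an adjacent carbon would give a more-substituted cation, so no rearrangement occurs.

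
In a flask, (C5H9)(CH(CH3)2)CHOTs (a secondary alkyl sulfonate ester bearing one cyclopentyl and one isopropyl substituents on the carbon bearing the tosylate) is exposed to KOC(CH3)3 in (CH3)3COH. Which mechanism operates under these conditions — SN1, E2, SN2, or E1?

Conditions: a strong/bulky base with a secondary substrate bearing a β-hydrogen.
These conditions are the textbook signature of the E2 pathway.
A strong (often hindered) base removes a β-H in concert with loss of the leaving group — bimolecular elimination.

E2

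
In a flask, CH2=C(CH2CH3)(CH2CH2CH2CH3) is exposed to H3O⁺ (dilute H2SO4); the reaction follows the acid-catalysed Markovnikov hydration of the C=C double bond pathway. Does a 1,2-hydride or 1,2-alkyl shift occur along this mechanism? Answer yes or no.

The first-formed carbocation is tertiary.
No single 1,2-shift to an adjacent carbon would produce a more-substituted cation than the one already present, so no rearrangement occurs.

no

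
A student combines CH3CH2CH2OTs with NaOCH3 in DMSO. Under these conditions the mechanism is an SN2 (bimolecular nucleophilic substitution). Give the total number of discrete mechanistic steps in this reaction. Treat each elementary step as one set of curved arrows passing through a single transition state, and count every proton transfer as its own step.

Step 1: The methoxide nucleophile donates a lone pair from O to the α-carbon in a backside attack; simultaneously the C–O σ-bond breaks and both of its electrons leave with TsO⁻. One concerted step with inversion of configuration.
Total: 1 elementary step.

1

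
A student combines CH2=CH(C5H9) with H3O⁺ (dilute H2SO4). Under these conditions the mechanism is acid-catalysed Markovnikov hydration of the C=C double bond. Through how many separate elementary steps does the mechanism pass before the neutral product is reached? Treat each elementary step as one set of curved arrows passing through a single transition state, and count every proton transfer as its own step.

Step 1: Protonation of the alkene by H3O⁺: the π bond acts as the nucleophile and picks up H⁺, giving the more stable (Markovnikov) secondary carbocation. H2O is released.
Step 2: A 1,2-hydride shift from the adjacent cyclopentyl carbon moves the positive charge from the secondary centre to an adjacent carbon, generating a more stable tertiary carbocation.
Step 3: Water acts as the nucleophile: an oxygen lone pair bonds to the cationic carbon, giving an oxonium-ion intermediate.
Step 4: H2O removes a proton from the oxonium oxygen, regenerating H3O⁺ and giving the neutral alcohol.
Total: 4 elementary steps.

4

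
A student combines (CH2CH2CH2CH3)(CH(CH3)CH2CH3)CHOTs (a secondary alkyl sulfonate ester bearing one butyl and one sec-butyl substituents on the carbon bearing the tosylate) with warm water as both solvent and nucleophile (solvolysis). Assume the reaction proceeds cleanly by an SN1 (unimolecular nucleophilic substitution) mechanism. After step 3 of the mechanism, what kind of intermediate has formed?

Step 1: Unassisted departure of TsO⁻ (taking the C–O bonding pair) generates a secondary carbocation.
Step 2: A 1,2-hydride shift from the adjacent sec-butyl carbon moves the positive charge from the secondary centre to an adjacent carbon, generating a more stable tertiary carbocation.
Step 3: A lone pair on the oxygen of H2O attacks the carbocation, forming a new C–O σ-bond and an oxonium ion.
After step 3 the species present is an oxonium ion.

oxonium ion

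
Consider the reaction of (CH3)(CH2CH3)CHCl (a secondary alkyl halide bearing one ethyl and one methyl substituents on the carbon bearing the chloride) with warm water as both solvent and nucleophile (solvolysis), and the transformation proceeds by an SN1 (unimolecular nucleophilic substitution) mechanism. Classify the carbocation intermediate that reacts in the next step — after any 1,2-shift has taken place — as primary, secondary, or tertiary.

Step 1: The C–Cl bond breaks with both electrons going to the chloride; Cl⁻ leaves and a secondary carbocation remains.
No single 1,2-shift to an adjacent carbon would give a more-substituted cation, so no rearrangement occurs.

secondary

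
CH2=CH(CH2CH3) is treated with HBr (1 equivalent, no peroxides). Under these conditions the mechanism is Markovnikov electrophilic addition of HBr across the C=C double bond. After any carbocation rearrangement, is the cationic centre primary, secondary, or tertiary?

Step 1: Electrophilic addition begins with the π(C=C) electrons forming a bond to the proton of HBr. Following Markovnikov's rule, the resulting cation is secondary. The H–Br bond breaks heterolytically, releasing Br⁻.
No single 1,2-shift to an adjacent carbon would give a more-substituted cation, so no rearrangement occurs.

secondary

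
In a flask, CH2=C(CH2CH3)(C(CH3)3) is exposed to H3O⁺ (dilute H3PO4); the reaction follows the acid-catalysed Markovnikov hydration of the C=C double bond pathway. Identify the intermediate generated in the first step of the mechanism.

tertiary carbocation

Step 1: The π electrons of the C=C bond attack a proton of H3O⁺; Markovnikov addition places the new C–H on the less-substituted alkene carbon, so the positive charge ends up on the more-substituted carbon — a tertiary carbocation. H2O is released.
After step 1 the species present is a tertiary carbocation.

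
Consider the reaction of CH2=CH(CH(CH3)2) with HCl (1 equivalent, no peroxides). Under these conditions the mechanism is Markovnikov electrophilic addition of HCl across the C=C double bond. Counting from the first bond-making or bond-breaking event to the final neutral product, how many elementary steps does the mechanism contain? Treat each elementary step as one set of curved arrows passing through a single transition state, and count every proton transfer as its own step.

3

Step 1: Electrophilic addition begins with the π(C=C) electrons forming a bond to the proton of HCl. Following Markovnikov's rule, the resulting cation is secondary. The H–Cl bond breaks heterolytically, releasing Cl⁻.
Step 2: A hydride (H with its bonding pair) migrates from the adjacent isopropyl carbon to the cationic centre — a 1,2-hydride shift — upgrading the secondary cation to a tertiary one.
Step 3: Cl⁻ captures the cation: a lone pair on Cl⁻ fills the empty p orbital, producing the alkyl halide product.
Total: 3 elementary steps.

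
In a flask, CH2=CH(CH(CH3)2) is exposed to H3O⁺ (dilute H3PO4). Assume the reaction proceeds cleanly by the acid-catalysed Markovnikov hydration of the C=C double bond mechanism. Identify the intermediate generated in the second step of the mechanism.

tertiary carbocation

Step 1: Electrophilic addition begins with the π(C=C) electrons forming a bond to the proton of H3O⁺. Following Markovnikov's rule, the resulting cation is secondary. H2O is released.
Step 2: A hydride (H with its bonding pair) migrates from the adjacent isopropyl carbon to the cationic centre — a 1,2-hydride shift — upgrading the secondary cation to a tertiary one.
After step 2 the species present is a tertiary carbocation.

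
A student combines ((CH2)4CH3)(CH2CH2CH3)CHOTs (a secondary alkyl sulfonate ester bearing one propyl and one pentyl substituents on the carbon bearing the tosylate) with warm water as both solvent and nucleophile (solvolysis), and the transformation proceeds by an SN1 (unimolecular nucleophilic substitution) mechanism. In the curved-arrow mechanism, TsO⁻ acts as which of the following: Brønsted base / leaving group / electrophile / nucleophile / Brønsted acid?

Step 1: The C–O bond breaks with both electrons going to the tosylate; TsO⁻ leaves and a secondary carbocation remains.
TsO⁻ departs with both electrons of the breaking σ-bond — that is the definition of a leaving group.

leaving group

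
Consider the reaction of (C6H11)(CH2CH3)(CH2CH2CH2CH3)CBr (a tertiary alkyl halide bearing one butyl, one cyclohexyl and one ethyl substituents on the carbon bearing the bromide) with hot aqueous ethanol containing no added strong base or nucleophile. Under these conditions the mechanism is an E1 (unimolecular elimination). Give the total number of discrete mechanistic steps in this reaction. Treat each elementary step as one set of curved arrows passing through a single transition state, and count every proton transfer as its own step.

2

Step 1: Rate-determining heterolysis of the C–Br bond gives Br⁻ and a tertiary carbocation.
(No 1,2-shift: no single shift to an adjacent carbon would give a more stable cation.)
Step 2: Loss of a β-proton to a water (or ethanol) molecule of the solvent: the C–H bonding pair collapses toward the cationic carbon to form the C=C π bond, yielding the alkene.
Total: 2 elementary steps.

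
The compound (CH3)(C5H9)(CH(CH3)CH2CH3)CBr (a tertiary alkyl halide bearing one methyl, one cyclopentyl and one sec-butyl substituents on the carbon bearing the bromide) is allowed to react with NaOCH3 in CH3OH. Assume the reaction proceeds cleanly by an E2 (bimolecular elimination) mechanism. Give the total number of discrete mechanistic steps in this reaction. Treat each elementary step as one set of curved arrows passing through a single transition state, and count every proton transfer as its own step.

Step 1: In one step, CH3O⁻ pulls off a β-proton, the C–Br bond cleaves, and a C=C double bond forms between the α- and β-carbons (E2, anti elimination).
Total: 1 elementary step.

1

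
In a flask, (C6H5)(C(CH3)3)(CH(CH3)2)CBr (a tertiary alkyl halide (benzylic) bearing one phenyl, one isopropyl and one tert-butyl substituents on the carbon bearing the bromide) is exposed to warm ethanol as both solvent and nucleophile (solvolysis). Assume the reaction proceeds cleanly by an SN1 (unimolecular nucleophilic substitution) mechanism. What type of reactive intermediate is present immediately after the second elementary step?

Step 1: Ionisation: the C–Br σ-bond cleaves heterolytically; both bonding electrons depart with Br⁻, leaving a tertiary carbocation at the α-carbon.
Step 2: Nucleophilic capture: the oxygen of CH3CH2OH bonds to the cationic carbon, producing an oxonium-ion intermediate.
After step 2 the species present is an oxonium ion.

oxonium ion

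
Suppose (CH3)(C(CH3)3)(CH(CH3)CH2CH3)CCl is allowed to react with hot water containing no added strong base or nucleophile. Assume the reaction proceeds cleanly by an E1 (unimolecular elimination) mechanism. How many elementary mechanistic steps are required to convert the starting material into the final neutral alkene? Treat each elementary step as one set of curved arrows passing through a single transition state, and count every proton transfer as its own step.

2

Step 1: The C–Cl bond breaks with both electrons going to the chloride; Cl⁻ leaves and a tertiary carbocation remains.
(No 1,2-shift: no single shift to an adjacent carbon would give a more stable cation.)
Step 2: A weak base (a water molecule from the solvent) removes a proton from a carbon adjacent to the cationic centre; the electrons of that C–H bond become the new π(C=C) bond, giving the alkene.
Total: 2 elementary steps.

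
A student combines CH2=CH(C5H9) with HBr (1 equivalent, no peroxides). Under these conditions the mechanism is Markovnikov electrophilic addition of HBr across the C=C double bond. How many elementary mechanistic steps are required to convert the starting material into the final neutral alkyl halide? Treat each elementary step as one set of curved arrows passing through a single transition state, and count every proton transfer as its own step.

Step 1: The π electrons of the C=C bond attack a proton of HBr; Markovnikov addition places the new C–H on the less-substituted alkene carbon, so the positive charge ends up on the more-substituted carbon — a secondary carbocation. The H–Br bond breaks heterolytically, releasing Br⁻.
Step 2: A 1,2-hydride shift from the adjacent cyclopentyl carbon moves the positive charge from the secondary centre to an adjacent carbon, generating a more stable tertiary carbocation.
Step 3: The Br⁻ anion donates a lone pair to the carbocation, forming the new C–Br σ-bond and giving the neutral alkyl halide.
Total: 3 elementary steps.

3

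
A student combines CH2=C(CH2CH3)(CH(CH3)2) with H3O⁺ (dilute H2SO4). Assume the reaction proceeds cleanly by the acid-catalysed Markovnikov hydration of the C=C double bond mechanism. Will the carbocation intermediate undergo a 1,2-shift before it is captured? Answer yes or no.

no

The first-formed carbocation is tertiary.
No single 1,2-shift to an adjacent carbon would produce a more-substituted cation than the one already present, so no rearrangement occurs.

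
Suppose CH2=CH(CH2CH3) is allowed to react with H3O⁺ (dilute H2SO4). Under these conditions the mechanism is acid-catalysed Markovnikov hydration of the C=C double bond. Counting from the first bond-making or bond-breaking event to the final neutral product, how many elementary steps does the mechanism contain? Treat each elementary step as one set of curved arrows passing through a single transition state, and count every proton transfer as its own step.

3

Step 1: Protonation of the alkene by H3O⁺: the π bond acts as the nucleophile and picks up H⁺, giving the more stable (Markovnikov) secondary carbocation. H2O is released.
(No 1,2-shift: no single shift to an adjacent carbon would give a more stable cation.)
Step 2: Water acts as the nucleophile: an oxygen lone pair bonds to the cationic carbon, giving an oxonium-ion intermediate.
Step 3: Proton transfer from the O–H of the oxonium ion to H2O completes the catalytic cycle and yields the alcohol.
Total: 3 elementary steps.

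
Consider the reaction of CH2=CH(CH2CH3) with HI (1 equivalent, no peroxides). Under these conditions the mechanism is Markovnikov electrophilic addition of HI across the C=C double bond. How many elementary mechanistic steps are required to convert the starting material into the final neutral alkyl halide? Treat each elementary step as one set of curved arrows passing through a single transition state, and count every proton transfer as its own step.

Step 1: The π electrons of the C=C bond attack a proton of HI; Markovnikov addition places the new C–H on the less-substituted alkene carbon, so the positive charge ends up on the more-substituted carbon — a secondary carbocation. The H–I bond breaks heterolytically, releasing I⁻.
(No 1,2-shift: no single shift to an adjacent carbon would give a more stable cation.)
Step 2: Nucleophilic attack by I⁻ on the carbocation completes the addition, giving R–I.
Total: 2 elementary steps.

2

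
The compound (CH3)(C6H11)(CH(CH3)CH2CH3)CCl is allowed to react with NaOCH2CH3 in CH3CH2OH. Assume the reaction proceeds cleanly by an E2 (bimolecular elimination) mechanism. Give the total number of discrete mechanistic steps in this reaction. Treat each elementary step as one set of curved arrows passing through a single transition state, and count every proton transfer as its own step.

Step 1: The strong base CH3CH2O⁻ removes a β-hydrogen; in the same concerted event the electrons of the breaking C–H bond form the new π(C=C) bond and the C–Cl σ-bond breaks, expelling Cl⁻. Anti-periplanar geometry; one transition state.
Total: 1 elementary step.

1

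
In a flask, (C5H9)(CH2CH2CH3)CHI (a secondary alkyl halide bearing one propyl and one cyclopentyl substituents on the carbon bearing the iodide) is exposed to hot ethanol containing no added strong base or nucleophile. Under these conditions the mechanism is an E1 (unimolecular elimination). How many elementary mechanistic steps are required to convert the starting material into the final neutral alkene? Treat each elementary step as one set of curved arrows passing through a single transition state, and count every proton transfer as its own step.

3

Step 1: Ionisation: the C–I σ-bond cleaves heterolytically; both bonding electrons depart with I⁻, leaving a secondary carbocation at the α-carbon.
Step 2: Carbocation rearrangement: a 1,2-hydride shift from the adjacent cyclopentyl carbon converts the initially-formed secondary cation into the more stable tertiary cation.
Step 3: An ethanol molecule (solvent) deprotonates a β-carbon; as the C–H bond breaks, those electrons form the new alkene π bond.
Total: 3 elementary steps.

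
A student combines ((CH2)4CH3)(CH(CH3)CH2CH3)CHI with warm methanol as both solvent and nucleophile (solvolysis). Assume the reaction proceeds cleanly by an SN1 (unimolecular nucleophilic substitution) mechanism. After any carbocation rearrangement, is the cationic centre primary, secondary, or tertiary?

Step 1: Rate-determining heterolysis of the C–I bond gives I⁻ and a secondary carbocation.
Step 2: A hydride (H with its bonding pair) migrates from the adjacent sec-butyl carbon to the cationic centre — a 1,2-hydride shift — upgrading the secondary cation to a tertiary one.
The cation rearranges from secondary to tertiary via a 1,2-hydride shift from the adjacent sec-butyl carbon; the tertiary cation is what reacts next.

tertiary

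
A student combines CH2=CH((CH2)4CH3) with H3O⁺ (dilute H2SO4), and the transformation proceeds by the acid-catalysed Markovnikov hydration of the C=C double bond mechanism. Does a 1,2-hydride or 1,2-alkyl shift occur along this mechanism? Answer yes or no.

no

The first-formed carbocation is secondary.
No single 1,2-shift to an adjacent carbon would produce a more-substituted cation than the one already present, so no rearrangement occurs.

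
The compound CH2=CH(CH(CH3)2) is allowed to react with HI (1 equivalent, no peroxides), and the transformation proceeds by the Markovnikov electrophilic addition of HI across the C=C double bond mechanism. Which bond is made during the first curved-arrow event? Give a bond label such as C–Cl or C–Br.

Step 1: Electrophilic addition begins with the π(C=C) electrons forming a bond to the proton of HI. Following Markovnikov's rule, the resulting cation is secondary. The H–I bond breaks heterolytically, releasing I⁻.
The bond formed in this step is the C–H bond.

C–H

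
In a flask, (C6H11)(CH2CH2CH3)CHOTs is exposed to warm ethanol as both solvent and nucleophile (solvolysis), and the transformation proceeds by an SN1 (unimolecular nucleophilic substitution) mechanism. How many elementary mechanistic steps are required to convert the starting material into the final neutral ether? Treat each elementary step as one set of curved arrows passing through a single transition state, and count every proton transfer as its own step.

4

Step 1: Rate-determining heterolysis of the C–O bond gives TsO⁻ and a secondary carbocation.
Step 2: Carbocation rearrangement: a 1,2-hydride shift from the adjacent cyclohexyl carbon converts the initially-formed secondary cation into the more stable tertiary cation.
Step 3: CH3CH2OH donates an oxygen lone pair into the empty p orbital of the cation, giving a protonated ether (an oxonium ion).
Step 4: Proton transfer from the O–H of the oxonium ion to a solvent molecule delivers the neutral ether.
Total: 4 elementary steps.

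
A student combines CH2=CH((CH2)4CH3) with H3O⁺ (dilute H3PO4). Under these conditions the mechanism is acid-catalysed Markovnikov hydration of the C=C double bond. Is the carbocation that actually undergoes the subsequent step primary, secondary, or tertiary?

secondary

Step 1: Electrophilic addition begins with the π(C=C) electrons forming a bond to the proton of H3O⁺. Following Markovnikov's rule, the resulting cation is secondary. H2O is released.
No single 1,2-shift to an adjacent carbon would give a more-substituted cation, so no rearrangement occurs.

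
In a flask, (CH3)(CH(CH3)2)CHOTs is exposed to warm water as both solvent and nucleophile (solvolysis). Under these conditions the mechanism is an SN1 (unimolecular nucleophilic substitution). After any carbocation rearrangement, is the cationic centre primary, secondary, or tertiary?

Step 1: The C–O bond breaks with both electrons going to the tosylate; TsO⁻ leaves and a secondary carbocation remains.
Step 2: A 1,2-hydride shift from the adjacent isopropyl carbon moves the positive charge from the secondary centre to an adjacent carbon, generating a more stable tertiary carbocation.
The cation rearranges from secondary to tertiary via a 1,2-hydride shift from the adjacent isopropyl carbon; the tertiary cation is what reacts next.

tertiary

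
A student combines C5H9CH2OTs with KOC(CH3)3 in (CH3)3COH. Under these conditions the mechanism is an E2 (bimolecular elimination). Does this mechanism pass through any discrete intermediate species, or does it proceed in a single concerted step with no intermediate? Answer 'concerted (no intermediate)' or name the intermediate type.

In one step, (CH3)3CO⁻ pulls off a β-proton, the C–O bond cleaves, and a C=C double bond forms between the α- and β-carbons (E2, anti elimination).
All bond changes occur in one transition state; no discrete intermediate is formed.

concerted (no intermediate)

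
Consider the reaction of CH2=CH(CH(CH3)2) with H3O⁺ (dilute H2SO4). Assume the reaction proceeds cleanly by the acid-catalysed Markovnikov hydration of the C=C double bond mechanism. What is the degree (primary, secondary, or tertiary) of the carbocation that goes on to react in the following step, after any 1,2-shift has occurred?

Step 1: Protonation of the alkene by H3O⁺: the π bond acts as the nucleophile and picks up H⁺, giving the more stable (Markovnikov) secondary carbocation. H2O is released.
Step 2: Carbocation rearrangement: a 1,2-hydride shift from the adjacent isopropyl carbon converts the initially-formed secondary cation into the more stable tertiary cation.
The cation rearranges from secondary to tertiary via a 1,2-hydride shift from the adjacent isopropyl carbon; the tertiary cation is what reacts next.

tertiary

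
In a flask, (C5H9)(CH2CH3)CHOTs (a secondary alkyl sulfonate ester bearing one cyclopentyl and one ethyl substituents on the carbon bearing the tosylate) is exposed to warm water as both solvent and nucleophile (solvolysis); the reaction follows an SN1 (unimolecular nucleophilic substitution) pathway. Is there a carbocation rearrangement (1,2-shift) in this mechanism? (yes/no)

The first-formed carbocation is secondary.
The adjacent cyclopentyl carbon already bears 2 other carbon substituents and has a hydrogen to migrate; after a 1,2-hydride shift from that carbon the positive charge sits on a tertiary centre.
Tertiary is more stable than secondary, so the shift occurs.

yes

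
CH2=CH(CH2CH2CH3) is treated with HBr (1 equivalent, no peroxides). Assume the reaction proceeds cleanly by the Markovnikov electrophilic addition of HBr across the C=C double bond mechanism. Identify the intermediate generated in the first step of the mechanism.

secondary carbocation

Step 1: Electrophilic addition begins with the π(C=C) electrons forming a bond to the proton of HBr. Following Markovnikov's rule, the resulting cation is secondary. The H–Br bond breaks heterolytically, releasing Br⁻.
After step 1 the species present is a secondary carbocation.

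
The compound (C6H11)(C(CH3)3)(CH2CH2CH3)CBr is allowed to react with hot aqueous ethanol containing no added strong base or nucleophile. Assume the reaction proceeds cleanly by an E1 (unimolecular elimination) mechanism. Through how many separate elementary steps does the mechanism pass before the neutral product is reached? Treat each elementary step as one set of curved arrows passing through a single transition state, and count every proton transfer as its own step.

Step 1: Unassisted departure of Br⁻ (taking the C–Br bonding pair) generates a tertiary carbocation.
(No 1,2-shift: no single shift to an adjacent carbon would give a more stable cation.)
Step 2: A weak base (a water (or ethanol) molecule from the solvent) removes a proton from a carbon adjacent to the cationic centre; the electrons of that C–H bond become the new π(C=C) bond, giving the alkene.
Total: 2 elementary steps.

2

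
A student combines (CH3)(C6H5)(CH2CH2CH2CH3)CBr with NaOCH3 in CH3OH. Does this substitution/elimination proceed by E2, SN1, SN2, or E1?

E2

Conditions: a strong base with a tertiary substrate bearing a β-hydrogen.
These conditions are the textbook signature of the E2 pathway.
A strong (often hindered) base removes a β-H in concert with loss of the leaving group — bimolecular elimination.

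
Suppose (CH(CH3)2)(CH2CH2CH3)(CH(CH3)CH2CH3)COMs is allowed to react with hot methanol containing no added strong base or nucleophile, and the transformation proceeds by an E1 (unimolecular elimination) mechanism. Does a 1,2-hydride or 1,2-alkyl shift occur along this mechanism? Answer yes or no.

no

The first-formed carbocation is tertiary.
No single 1,2-shift to an adjacent carbon would produce a more-substituted cation than the one already present, so no rearrangement occurs.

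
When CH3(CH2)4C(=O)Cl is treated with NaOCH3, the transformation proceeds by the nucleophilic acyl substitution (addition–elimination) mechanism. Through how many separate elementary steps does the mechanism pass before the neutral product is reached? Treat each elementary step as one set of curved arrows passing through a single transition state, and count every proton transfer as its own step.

Step 1: A lone pair on the O of CH3O⁻ attacks the electrophilic acyl carbon; the π(C=O) electrons move onto oxygen, giving a tetrahedral intermediate.
Step 2: An oxygen lone pair re-forms the C=O π bond as the C–Cl σ-bond breaks; Cl⁻ is expelled.
Total: 2 elementary steps.

2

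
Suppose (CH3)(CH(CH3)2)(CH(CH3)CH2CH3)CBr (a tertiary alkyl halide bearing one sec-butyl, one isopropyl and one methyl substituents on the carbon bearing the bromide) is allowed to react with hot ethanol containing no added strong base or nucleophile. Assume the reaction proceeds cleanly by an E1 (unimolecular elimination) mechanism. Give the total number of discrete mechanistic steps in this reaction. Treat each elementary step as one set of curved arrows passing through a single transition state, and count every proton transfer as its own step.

2

Step 1: The C–Br bond breaks with both electrons going to the bromide; Br⁻ leaves and a tertiary carbocation remains.
(No 1,2-shift: no single shift to an adjacent carbon would give a more stable cation.)
Step 2: Loss of a β-proton to an ethanol molecule of the solvent: the C–H bonding pair collapses toward the cationic carbon to form the C=C π bond, yielding the alkene.
Total: 2 elementary steps.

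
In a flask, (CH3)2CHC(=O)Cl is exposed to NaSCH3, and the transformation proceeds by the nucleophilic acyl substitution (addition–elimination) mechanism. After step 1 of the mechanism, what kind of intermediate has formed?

tetrahedral intermediate

Step 1: Nucleophilic addition of CH3S⁻ to the acyl carbon breaks the π(C=O) bond and yields a tetrahedral, anionic intermediate.
After step 1 the species present is a tetrahedral intermediate.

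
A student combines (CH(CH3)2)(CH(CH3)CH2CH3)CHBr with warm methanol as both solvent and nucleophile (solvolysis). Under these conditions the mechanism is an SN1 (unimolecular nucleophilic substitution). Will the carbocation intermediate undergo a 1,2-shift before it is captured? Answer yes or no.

The first-formed carbocation is secondary.
The adjacent isopropyl carbon already bears 2 other carbon substituents and has a hydrogen to migrate; after a 1,2-hydride shift from that carbon the positive charge sits on a tertiary centre.
Tertiary is more stable than secondary, so the shift occurs.

yes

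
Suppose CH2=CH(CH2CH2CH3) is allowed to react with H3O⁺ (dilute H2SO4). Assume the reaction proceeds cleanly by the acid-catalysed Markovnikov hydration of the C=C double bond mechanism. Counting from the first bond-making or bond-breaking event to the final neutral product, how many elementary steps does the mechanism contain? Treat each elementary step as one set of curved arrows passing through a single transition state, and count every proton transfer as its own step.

Step 1: Protonation of the alkene by H3O⁺: the π bond acts as the nucleophile and picks up H⁺, giving the more stable (Markovnikov) secondary carbocation. H2O is released.
(No 1,2-shift: no single shift to an adjacent carbon would give a more stable cation.)
Step 2: A lone pair on the oxygen of H2O attacks the carbocation, forming a C–O bond and an oxonium ion (a protonated alcohol).
Step 3: Deprotonation of the oxonium ion by a water molecule delivers the neutral alcohol and regenerates the acid catalyst.
Total: 3 elementary steps.

3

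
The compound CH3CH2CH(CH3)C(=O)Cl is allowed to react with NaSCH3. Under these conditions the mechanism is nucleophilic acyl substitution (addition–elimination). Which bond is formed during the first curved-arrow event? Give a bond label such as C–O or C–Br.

C–S

Step 1: Nucleophilic addition of CH3S⁻ to the acyl carbon breaks the π(C=O) bond and yields a tetrahedral, anionic intermediate.
The bond formed in this step is the C–S bond.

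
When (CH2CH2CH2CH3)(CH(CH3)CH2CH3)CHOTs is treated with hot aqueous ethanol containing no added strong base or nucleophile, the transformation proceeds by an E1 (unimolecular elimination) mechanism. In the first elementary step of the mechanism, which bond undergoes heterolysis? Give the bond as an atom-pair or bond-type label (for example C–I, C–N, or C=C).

Step 1: Ionisation: the C–O σ-bond cleaves heterolytically; both bonding electrons depart with TsO⁻, leaving a secondary carbocation at the α-carbon.
The bond broken in this step is the C–O bond.

C–O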